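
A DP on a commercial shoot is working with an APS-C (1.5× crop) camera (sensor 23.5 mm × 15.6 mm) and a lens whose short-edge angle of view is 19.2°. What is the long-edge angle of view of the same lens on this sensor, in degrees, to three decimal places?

From the short-edge AOV: f = 15.6 / (2·tan(9.6°)) = 15.6 / 0.33827 ≈ 46.1164 mm.
Long-edge AOV = 2·arctan(23.5 / (2 × 46.1164)) = 2·arctan(0.25479) ≈ 28.5885°.

28.589°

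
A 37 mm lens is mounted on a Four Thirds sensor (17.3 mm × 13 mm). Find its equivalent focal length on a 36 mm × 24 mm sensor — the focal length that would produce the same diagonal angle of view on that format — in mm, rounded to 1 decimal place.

Sensor diagonal = √(17.3² + 13²) = √468.2900 ≈ 21.6400 mm.
Sensor diagonal = √(36² + 24²) = √1872.0000 ≈ 43.2666 mm.
Equal angle of view means equal diagonal/f ratio, so f₂ = f₁ · (diagonal₂/diagonal₁) = 37 × 43.2666/21.6400.
f₂ = 37 × 1.99938 ≈ 73.977 mm.

74.0 mm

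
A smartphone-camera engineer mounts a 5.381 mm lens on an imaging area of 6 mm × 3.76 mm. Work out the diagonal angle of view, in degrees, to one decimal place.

Sensor diagonal = √(6² + 3.76²) = √50.1376 ≈ 7.0808 mm.
Angle of view α = 2·arctan(d/2f) with d = 7.0808 mm and f = 5.381 mm.
d/2f = 0.65794; arctan(0.65794) ≈ 33.3427°, so α ≈ 66.6853°.

66.7°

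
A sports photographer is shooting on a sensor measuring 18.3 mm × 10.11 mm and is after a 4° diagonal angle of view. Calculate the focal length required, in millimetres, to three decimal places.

Sensor diagonal = √(18.3² + 10.11²) = √437.1021 ≈ 20.9070 mm.
From α = 2·arctan(d/2f) we get f = d / (2·tan(α/2)).
With d = 20.9070 mm and α/2 = 2°, tan(α/2) ≈ 0.03492, so f ≈ 20.9070 / 0.06984 ≈ 299.3489 mm.

299.349 mm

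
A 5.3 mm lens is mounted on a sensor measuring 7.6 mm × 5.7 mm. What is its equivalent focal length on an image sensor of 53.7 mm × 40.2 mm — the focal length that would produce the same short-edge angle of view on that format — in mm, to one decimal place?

Equal angle of view means equal height/f ratio, so f₂ = f₁ · (height₂/height₁) = 5.3 × 40.2/5.7.
f₂ = 5.3 × 7.05263 ≈ 37.379 mm.

37.4 mm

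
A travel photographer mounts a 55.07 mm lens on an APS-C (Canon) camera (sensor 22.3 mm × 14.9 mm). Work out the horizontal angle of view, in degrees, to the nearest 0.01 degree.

22.89°

Angle of view α = 2·arctan(w/2f) with w = 22.3 mm and f = 55.07 mm.
w/2f = 0.20247; arctan(0.20247) ≈ 11.4459°, so α ≈ 22.8918°.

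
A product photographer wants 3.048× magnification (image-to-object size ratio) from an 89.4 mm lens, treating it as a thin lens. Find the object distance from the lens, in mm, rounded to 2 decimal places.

118.73 mm

With m = dᵢ/dₒ and 1/f = 1/dₒ + 1/dᵢ, substituting dᵢ = m·dₒ gives 1/f = (1 + 1/m)/dₒ, hence dₒ = f·(1 + 1/m).
dₒ = 89.4 × (1 + 1/3.048) = 89.4 × 1.32808 ≈ 118.731 mm.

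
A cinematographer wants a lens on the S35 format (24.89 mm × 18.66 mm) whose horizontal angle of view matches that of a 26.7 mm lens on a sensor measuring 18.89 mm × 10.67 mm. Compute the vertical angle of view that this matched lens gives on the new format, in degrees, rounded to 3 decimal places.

Equal horizontal AOV ⇒ f₂ = f₁ · 24.89/18.89 = 26.7 × 1.31763 ≈ 35.1807 mm.
Vertical AOV on the new format = 2·arctan(18.66 / (2 × 35.1807)) = 2·arctan(0.26520) ≈ 29.7061°.

29.706°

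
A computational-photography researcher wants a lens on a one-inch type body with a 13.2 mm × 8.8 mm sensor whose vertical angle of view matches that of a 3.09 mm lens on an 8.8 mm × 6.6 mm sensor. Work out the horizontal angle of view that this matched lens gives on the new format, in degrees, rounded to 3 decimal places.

Equal vertical AOV ⇒ f₂ = f₁ · 8.8/6.6 = 3.09 × 1.33333 ≈ 4.1200 mm.
Horizontal AOV on the new format = 2·arctan(13.2 / (2 × 4.1200)) = 2·arctan(1.60194) ≈ 116.0517°.

116.052°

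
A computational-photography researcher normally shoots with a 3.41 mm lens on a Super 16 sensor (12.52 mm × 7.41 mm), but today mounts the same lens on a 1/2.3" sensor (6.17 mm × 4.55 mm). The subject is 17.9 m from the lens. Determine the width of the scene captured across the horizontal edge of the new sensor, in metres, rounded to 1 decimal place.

32.4 m

The focal length stays 3.41 mm; the relevant sensor dimension is now w = 6.17 mm. Object distance dₒ = 17.9 m = 17900 mm.
Thin-lens field width W = w·(dₒ − f)/f = 6.17 × (17900 − 3.41)/3.41 ≈ 32381.807 mm = 32.3818 m.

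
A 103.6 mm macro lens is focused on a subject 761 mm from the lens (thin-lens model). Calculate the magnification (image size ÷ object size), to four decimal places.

0.1576×

Thin lens: 1/f = 1/dₒ + 1/dᵢ → 1/dᵢ = 1/103.6 − 1/761 = 0.0083384 mm⁻¹, so dᵢ ≈ 119.9264 mm.
Magnification m = dᵢ/dₒ = 119.9264/761 ≈ 0.15759.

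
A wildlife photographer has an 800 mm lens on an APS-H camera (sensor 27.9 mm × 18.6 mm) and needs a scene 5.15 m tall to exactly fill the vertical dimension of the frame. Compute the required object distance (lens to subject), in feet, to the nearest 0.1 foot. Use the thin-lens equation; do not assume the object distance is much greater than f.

729.3 ft

W: 5.15 m = 5150 mm.
Magnification m = h/W = dᵢ/dₒ; combined with 1/f = 1/dₒ + 1/dᵢ this gives dₒ = f·(1 + W/h).
dₒ = 800 mm × (1 + 5150/18.6) = 800 × 277.8817 ≈ 222305.376 mm = 222305.376/304.8 ft = 729.348 ft.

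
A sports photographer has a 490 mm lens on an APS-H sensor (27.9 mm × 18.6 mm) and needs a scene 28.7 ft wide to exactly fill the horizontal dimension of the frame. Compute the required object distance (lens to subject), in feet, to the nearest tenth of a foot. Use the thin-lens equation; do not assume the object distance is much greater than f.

505.7 ft

W: 28.7 ft × 304.8 mm/ft = 8747.76 mm.
Magnification m = w/W = dᵢ/dₒ; combined with 1/f = 1/dₒ + 1/dᵢ this gives dₒ = f·(1 + W/w).
dₒ = 490 mm × (1 + 8747.76/27.9) = 490 × 314.5398 ≈ 154124.490 mm = 154124.490/304.8 ft = 505.658 ft.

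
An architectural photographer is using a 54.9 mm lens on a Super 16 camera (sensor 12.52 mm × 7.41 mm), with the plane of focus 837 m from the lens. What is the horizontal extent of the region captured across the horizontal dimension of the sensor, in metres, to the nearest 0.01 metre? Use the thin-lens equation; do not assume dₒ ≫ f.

dₒ: 837 m = 837000 mm.
Similar triangles through the lens centre give W/dₒ = w/dᵢ; with 1/f = 1/dₒ + 1/dᵢ this gives W = w·(dₒ − f)/f.
W = 12.52 mm × (837000 − 54.9) / 54.9 = 12.52 × 15244.9016 ≈ 190866.169 mm = 190.866 m.

190.87 m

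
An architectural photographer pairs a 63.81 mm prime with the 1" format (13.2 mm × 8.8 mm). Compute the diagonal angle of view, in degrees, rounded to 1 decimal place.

Sensor diagonal = √(13.2² + 8.8²) = √251.6800 ≈ 15.8644 mm.
Angle of view α = 2·arctan(d/2f) with d = 15.8644 mm and f = 63.81 mm.
d/2f = 0.12431; arctan(0.12431) ≈ 7.0861°, so α ≈ 14.1722°.

14.2°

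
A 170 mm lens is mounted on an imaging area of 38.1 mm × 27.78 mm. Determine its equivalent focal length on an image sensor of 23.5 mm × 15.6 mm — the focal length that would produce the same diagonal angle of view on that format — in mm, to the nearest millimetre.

102 mm

Sensor diagonal = √(38.1² + 27.78²) = √2223.3384 ≈ 47.1523 mm.
Sensor diagonal = √(23.5² + 15.6²) = √795.6100 ≈ 28.2066 mm.
Equal angle of view means equal diagonal/f ratio, so f₂ = f₁ · (diagonal₂/diagonal₁) = 170 × 28.2066/47.1523.
f₂ = 170 × 0.59820 ≈ 101.694 mm.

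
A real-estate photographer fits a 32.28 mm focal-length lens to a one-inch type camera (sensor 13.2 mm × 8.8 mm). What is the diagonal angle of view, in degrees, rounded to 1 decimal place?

27.6°

Sensor diagonal = √(13.2² + 8.8²) = √251.6800 ≈ 15.8644 mm.
Angle of view α = 2·arctan(d/2f) with d = 15.8644 mm and f = 32.28 mm.
d/2f = 0.24573; arctan(0.24573) ≈ 13.8058°, so α ≈ 27.6117°.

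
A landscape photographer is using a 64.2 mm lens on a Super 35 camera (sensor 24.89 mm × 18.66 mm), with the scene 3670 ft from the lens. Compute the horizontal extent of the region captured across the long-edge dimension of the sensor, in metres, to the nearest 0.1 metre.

dₒ: 3670 ft × 304.8 mm/ft = 1118615.96 mm.
Similar triangles through the lens centre give W/dₒ = w/dᵢ; with 1/f = 1/dₒ + 1/dᵢ this gives W = w·(dₒ − f)/f.
W = 24.89 mm × (1.11862e+06 − 64.2) / 64.2 = 24.89 × 17422.9247 ≈ 433656.595 mm = 433.657 m.

433.7 m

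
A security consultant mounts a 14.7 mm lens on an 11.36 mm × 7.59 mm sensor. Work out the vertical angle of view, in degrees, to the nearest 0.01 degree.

Angle of view α = 2·arctan(h/2f) with h = 7.59 mm and f = 14.7 mm.
h/2f = 0.25816; arctan(0.25816) ≈ 14.4756°, so α ≈ 28.9512°.

28.95°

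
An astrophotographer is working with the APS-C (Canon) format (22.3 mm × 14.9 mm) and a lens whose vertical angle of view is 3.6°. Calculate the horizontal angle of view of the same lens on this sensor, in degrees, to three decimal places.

From the vertical AOV: f = 14.9 / (2·tan(1.8°)) = 14.9 / 0.06285 ≈ 237.0628 mm.
Horizontal AOV = 2·arctan(22.3 / (2 × 237.0628)) = 2·arctan(0.04703) ≈ 5.3857°.

5.386°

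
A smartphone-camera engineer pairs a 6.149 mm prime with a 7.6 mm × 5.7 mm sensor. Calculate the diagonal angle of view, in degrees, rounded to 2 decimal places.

Sensor diagonal = √(7.6² + 5.7²) = √90.2500 ≈ 9.5000 mm.
Angle of view α = 2·arctan(d/2f) with d = 9.5000 mm and f = 6.149 mm.
d/2f = 0.77248; arctan(0.77248) ≈ 37.6855°, so α ≈ 75.3710°.

75.37°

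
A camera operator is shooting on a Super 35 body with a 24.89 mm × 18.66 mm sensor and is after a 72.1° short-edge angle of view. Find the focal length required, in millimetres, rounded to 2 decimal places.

12.82 mm

From α = 2·arctan(h/2f) we get f = h / (2·tan(α/2)).
With h = 18.66 mm and α/2 = 36.05°, tan(α/2) ≈ 0.72788, so f ≈ 18.66 / 1.45575 ≈ 12.8181 mm.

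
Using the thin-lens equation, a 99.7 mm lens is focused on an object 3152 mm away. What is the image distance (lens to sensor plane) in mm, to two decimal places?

1/dᵢ = 1/f − 1/dₒ = 1/99.7 − 1/3152 = 0.0097128 mm⁻¹.
dᵢ = 1/0.0097128 ≈ 102.9566 mm.

102.96 mm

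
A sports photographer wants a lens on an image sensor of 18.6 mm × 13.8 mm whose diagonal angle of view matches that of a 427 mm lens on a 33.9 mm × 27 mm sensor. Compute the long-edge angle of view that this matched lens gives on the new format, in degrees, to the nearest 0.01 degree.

Sensor diagonal = √(33.9² + 27²) = √1878.2100 ≈ 43.3383 mm.
Sensor diagonal = √(18.6² + 13.8²) = √536.4000 ≈ 23.1603 mm.
Equal diagonal AOV ⇒ f₂ = f₁ · 23.1603/43.3383 = 427 × 0.53441 ≈ 228.1919 mm.
Long-edge AOV on the new format = 2·arctan(18.6 / (2 × 228.1919)) = 2·arctan(0.04076) ≈ 4.6676°.

4.67°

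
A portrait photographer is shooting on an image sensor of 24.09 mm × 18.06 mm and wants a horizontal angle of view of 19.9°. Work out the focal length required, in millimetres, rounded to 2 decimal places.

68.66 mm

From α = 2·arctan(w/2f) we get f = w / (2·tan(α/2)).
With w = 24.09 mm and α/2 = 9.95°, tan(α/2) ≈ 0.17543, so f ≈ 24.09 / 0.35085 ≈ 68.6609 mm.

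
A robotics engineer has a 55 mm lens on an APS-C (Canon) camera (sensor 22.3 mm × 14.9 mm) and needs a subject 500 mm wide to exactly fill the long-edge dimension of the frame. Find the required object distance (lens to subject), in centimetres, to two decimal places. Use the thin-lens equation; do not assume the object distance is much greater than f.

Magnification m = w/W = dᵢ/dₒ; combined with 1/f = 1/dₒ + 1/dᵢ this gives dₒ = f·(1 + W/w).
dₒ = 55 mm × (1 + 500/22.3) = 55 × 23.4215 ≈ 1288.184 mm = 128.818 cm.

128.82 cm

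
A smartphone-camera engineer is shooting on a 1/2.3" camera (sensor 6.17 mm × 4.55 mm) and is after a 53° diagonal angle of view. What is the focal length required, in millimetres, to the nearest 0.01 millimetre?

7.69 mm

Sensor diagonal = √(6.17² + 4.55²) = √58.7714 ≈ 7.6663 mm.
From α = 2·arctan(d/2f) we get f = d / (2·tan(α/2)).
With d = 7.6663 mm and α/2 = 26.5°, tan(α/2) ≈ 0.49858, so f ≈ 7.6663 / 0.99716 ≈ 7.6881 mm.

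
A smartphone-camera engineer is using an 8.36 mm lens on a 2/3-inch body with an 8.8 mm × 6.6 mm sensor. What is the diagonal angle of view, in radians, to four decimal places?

Sensor diagonal = √(8.8² + 6.6²) = √121.0000 ≈ 11.0000 mm.
Angle of view α = 2·arctan(d/2f) with d = 11.0000 mm and f = 8.36 mm.
d/2f = 0.65789; arctan(0.65789) ≈ 0.5819 rad, so α ≈ 1.1638 rad.

1.1638 rad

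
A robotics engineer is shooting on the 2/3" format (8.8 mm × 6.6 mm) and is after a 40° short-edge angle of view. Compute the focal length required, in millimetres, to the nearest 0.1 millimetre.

From α = 2·arctan(h/2f) we get f = h / (2·tan(α/2)).
With h = 6.6 mm and α/2 = 20°, tan(α/2) ≈ 0.36397, so f ≈ 6.6 / 0.72794 ≈ 9.0667 mm.

9.1 mm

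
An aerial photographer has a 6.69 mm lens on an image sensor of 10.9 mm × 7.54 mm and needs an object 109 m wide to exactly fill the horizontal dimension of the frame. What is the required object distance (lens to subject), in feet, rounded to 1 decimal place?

219.5 ft

W: 109 m = 109000 mm.
Magnification m = w/W = dᵢ/dₒ; combined with 1/f = 1/dₒ + 1/dᵢ this gives dₒ = f·(1 + W/w).
dₒ = 6.69 mm × (1 + 109000/10.9) = 6.69 × 10001.0000 ≈ 66906.690 mm = 66906.690/304.8 ft = 219.51 ft.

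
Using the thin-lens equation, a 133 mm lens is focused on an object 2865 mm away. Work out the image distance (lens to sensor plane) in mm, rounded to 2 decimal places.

1/dᵢ = 1/f − 1/dₒ = 1/133 − 1/2865 = 0.0071698 mm⁻¹.
dᵢ = 1/0.0071698 ≈ 139.4747 mm.

139.47 mm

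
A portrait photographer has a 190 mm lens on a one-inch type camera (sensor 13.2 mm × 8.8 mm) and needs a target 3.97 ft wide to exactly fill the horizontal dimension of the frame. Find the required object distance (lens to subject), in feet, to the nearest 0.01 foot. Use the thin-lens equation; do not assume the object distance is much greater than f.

57.77 ft

W: 3.97 ft × 304.8 mm/ft = 1210.06 mm.
Magnification m = w/W = dᵢ/dₒ; combined with 1/f = 1/dₒ + 1/dᵢ this gives dₒ = f·(1 + W/w).
dₒ = 190 mm × (1 + 1210.06/13.2) = 190 × 92.6709 ≈ 17607.472 mm = 17607.472/304.8 ft = 57.7673 ft.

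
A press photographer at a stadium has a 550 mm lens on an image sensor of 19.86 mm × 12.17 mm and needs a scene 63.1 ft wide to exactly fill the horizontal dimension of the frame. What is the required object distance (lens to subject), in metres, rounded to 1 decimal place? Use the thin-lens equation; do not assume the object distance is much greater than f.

W: 63.1 ft × 304.8 mm/ft = 19232.88 mm.
Magnification m = w/W = dᵢ/dₒ; combined with 1/f = 1/dₒ + 1/dᵢ this gives dₒ = f·(1 + W/w).
dₒ = 550 mm × (1 + 19232.9/19.86) = 550 × 969.4229 ≈ 533182.611 mm = 533.183 m.

533.2 m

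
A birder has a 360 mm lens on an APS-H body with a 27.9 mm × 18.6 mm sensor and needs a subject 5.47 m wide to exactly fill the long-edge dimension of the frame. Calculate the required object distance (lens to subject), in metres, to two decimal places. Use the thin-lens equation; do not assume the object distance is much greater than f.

W: 5.47 m = 5470 mm.
Magnification m = w/W = dᵢ/dₒ; combined with 1/f = 1/dₒ + 1/dᵢ this gives dₒ = f·(1 + W/w).
dₒ = 360 mm × (1 + 5470/27.9) = 360 × 197.0573 ≈ 70940.645 mm = 70.9406 m.

70.94 m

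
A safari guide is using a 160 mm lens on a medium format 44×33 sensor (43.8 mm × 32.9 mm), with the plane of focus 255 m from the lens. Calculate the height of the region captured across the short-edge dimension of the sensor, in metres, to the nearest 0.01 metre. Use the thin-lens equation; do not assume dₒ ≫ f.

52.40 m

dₒ: 255 m = 255000 mm.
Similar triangles through the lens centre give W/dₒ = h/dᵢ; with 1/f = 1/dₒ + 1/dᵢ this gives W = h·(dₒ − f)/f.
W = 32.9 mm × (255000 − 160) / 160 = 32.9 × 1592.7500 ≈ 52401.475 mm = 52.4015 m.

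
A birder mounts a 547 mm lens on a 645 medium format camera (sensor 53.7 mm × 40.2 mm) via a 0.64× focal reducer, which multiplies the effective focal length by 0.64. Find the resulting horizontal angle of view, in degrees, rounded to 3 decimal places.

Effective focal length f = 547 × 0.64 = 350.08 mm.
α = 2·arctan(53.7 / (2 × 350.08)) = 2·arctan(0.07670) ≈ 8.7716°.

8.772°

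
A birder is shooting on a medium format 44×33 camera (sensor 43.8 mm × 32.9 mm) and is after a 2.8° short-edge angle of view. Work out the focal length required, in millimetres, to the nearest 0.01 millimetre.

673.09 mm

From α = 2·arctan(h/2f) we get f = h / (2·tan(α/2)).
With h = 32.9 mm and α/2 = 1.4°, tan(α/2) ≈ 0.02444, so f ≈ 32.9 / 0.04888 ≈ 673.0914 mm.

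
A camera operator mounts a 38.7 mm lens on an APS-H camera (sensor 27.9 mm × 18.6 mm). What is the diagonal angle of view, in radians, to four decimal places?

0.8176 rad

Sensor diagonal = √(27.9² + 18.6²) = √1124.3700 ≈ 33.5316 mm.
Angle of view α = 2·arctan(d/2f) with d = 33.5316 mm and f = 38.7 mm.
d/2f = 0.43323; arctan(0.43323) ≈ 0.4088 rad, so α ≈ 0.8176 rad.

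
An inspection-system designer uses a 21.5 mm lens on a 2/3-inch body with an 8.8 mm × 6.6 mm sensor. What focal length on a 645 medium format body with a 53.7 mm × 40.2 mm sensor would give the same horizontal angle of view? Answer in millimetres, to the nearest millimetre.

Equal angle of view means equal width/f ratio, so f₂ = f₁ · (width₂/width₁) = 21.5 × 53.7/8.8.
f₂ = 21.5 × 6.10227 ≈ 131.199 mm.

131 mm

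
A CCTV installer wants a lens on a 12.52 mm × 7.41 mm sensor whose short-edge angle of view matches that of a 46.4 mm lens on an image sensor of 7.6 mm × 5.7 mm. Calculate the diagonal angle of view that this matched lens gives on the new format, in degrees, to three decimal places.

13.753°

Equal short-edge AOV ⇒ f₂ = f₁ · 7.41/5.7 = 46.4 × 1.30000 ≈ 60.3200 mm.
Sensor diagonal = √(12.52² + 7.41²) = √211.6585 ≈ 14.5485 mm.
Diagonal AOV on the new format = 2·arctan(14.5485 / (2 × 60.3200)) = 2·arctan(0.12059) ≈ 13.7527°.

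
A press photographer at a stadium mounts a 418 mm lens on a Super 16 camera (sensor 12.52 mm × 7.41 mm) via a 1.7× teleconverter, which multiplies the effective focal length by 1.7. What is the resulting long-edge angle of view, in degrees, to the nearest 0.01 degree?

Effective focal length f = 418 × 1.7 = 710.6 mm.
α = 2·arctan(12.52 / (2 × 710.6)) = 2·arctan(0.00881) ≈ 1.0095°.

1.01°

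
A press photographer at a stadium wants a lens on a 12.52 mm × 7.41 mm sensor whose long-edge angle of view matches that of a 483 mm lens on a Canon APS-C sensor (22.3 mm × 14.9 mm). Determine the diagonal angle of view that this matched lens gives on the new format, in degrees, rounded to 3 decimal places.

Equal long-edge AOV ⇒ f₂ = f₁ · 12.52/22.3 = 483 × 0.56143 ≈ 271.1731 mm.
Sensor diagonal = √(12.52² + 7.41²) = √211.6585 ≈ 14.5485 mm.
Diagonal AOV on the new format = 2·arctan(14.5485 / (2 × 271.1731)) = 2·arctan(0.02683) ≈ 3.0732°.

3.073°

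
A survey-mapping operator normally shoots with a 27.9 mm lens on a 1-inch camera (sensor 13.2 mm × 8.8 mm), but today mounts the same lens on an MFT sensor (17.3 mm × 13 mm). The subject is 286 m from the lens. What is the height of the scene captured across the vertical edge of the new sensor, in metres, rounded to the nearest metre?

133 m

The focal length stays 27.9 mm; the relevant sensor dimension is now h = 13 mm. Object distance dₒ = 286 m = 286000 mm.
Thin-lens field height W = h·(dₒ − f)/f = 13 × (286000 − 27.9)/27.9 ≈ 133248.649 mm = 133.249 m.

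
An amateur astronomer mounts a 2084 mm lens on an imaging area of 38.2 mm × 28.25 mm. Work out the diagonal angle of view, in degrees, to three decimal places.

1.306°

Sensor diagonal = √(38.2² + 28.25²) = √2257.3025 ≈ 47.5111 mm.
Angle of view α = 2·arctan(d/2f) with d = 47.5111 mm and f = 2084 mm.
d/2f = 0.01140; arctan(0.01140) ≈ 0.6531°, so α ≈ 1.3062°.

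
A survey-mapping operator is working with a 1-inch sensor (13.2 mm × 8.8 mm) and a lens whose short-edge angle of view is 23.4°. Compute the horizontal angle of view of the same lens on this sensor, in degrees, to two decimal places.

34.51°

From the short-edge AOV: f = 8.8 / (2·tan(11.7°)) = 8.8 / 0.41418 ≈ 21.2468 mm.
Horizontal AOV = 2·arctan(13.2 / (2 × 21.2468)) = 2·arctan(0.31064) ≈ 34.5133°.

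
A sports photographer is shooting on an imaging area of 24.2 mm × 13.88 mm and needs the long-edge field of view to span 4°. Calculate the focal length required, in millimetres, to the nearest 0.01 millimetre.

From α = 2·arctan(w/2f) we get f = w / (2·tan(α/2)).
With w = 24.2 mm and α/2 = 2°, tan(α/2) ≈ 0.03492, so f ≈ 24.2 / 0.06984 ≈ 346.4987 mm.

346.50 mm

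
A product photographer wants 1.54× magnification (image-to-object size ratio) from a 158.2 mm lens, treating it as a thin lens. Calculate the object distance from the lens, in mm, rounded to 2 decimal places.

With m = dᵢ/dₒ and 1/f = 1/dₒ + 1/dᵢ, substituting dᵢ = m·dₒ gives 1/f = (1 + 1/m)/dₒ, hence dₒ = f·(1 + 1/m).
dₒ = 158.2 × (1 + 1/1.54) = 158.2 × 1.64935 ≈ 260.927 mm.

260.93 mm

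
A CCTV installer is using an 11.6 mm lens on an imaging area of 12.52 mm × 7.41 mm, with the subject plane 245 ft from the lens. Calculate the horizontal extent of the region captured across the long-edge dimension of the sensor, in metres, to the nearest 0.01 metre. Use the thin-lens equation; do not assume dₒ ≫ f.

dₒ: 245 ft × 304.8 mm/ft = 74676.00 mm.
Similar triangles through the lens centre give W/dₒ = w/dᵢ; with 1/f = 1/dₒ + 1/dᵢ this gives W = w·(dₒ − f)/f.
W = 12.52 mm × (74676 − 11.6) / 11.6 = 12.52 × 6436.5860 ≈ 80586.057 mm = 80.5861 m.

80.59 m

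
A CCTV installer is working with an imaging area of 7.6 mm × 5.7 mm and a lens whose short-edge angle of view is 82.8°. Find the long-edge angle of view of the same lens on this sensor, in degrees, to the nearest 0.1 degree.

From the short-edge AOV: f = 5.7 / (2·tan(41.4°)) = 5.7 / 1.76324 ≈ 3.2327 mm.
Long-edge AOV = 2·arctan(7.6 / (2 × 3.2327)) = 2·arctan(1.17549) ≈ 99.2238°.

99.2°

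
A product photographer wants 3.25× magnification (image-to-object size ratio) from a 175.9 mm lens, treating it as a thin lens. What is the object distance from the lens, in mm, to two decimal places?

230.02 mm

With m = dᵢ/dₒ and 1/f = 1/dₒ + 1/dᵢ, substituting dᵢ = m·dₒ gives 1/f = (1 + 1/m)/dₒ, hence dₒ = f·(1 + 1/m).
dₒ = 175.9 × (1 + 1/3.25) = 175.9 × 1.30769 ≈ 230.023 mm.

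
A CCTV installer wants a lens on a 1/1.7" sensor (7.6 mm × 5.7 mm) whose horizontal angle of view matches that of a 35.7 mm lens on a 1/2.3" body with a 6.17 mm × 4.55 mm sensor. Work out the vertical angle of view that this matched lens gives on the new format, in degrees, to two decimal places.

7.42°

Equal horizontal AOV ⇒ f₂ = f₁ · 7.6/6.17 = 35.7 × 1.23177 ≈ 43.9741 mm.
Vertical AOV on the new format = 2·arctan(5.7 / (2 × 43.9741)) = 2·arctan(0.06481) ≈ 7.4164°.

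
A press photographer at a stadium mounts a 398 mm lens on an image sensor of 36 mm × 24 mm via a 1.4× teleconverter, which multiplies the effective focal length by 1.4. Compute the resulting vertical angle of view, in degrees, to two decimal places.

Effective focal length f = 398 × 1.4 = 557.2 mm.
α = 2·arctan(24 / (2 × 557.2)) = 2·arctan(0.02154) ≈ 2.4675°.

2.47°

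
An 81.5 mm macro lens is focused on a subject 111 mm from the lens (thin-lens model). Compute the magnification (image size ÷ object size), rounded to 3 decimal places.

2.763×

Thin lens: 1/f = 1/dₒ + 1/dᵢ → 1/dᵢ = 1/81.5 − 1/111 = 0.0032609 mm⁻¹, so dᵢ ≈ 306.6610 mm.
Magnification m = dᵢ/dₒ = 306.6610/111 ≈ 2.76271.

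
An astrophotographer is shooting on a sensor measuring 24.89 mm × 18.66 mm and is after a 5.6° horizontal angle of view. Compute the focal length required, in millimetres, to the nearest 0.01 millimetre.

254.46 mm

From α = 2·arctan(w/2f) we get f = w / (2·tan(α/2)).
With w = 24.89 mm and α/2 = 2.8°, tan(α/2) ≈ 0.04891, so f ≈ 24.89 / 0.09782 ≈ 254.4565 mm.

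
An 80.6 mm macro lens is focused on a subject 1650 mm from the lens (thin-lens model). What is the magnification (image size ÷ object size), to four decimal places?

0.0514×

Thin lens: 1/f = 1/dₒ + 1/dᵢ → 1/dᵢ = 1/80.6 − 1/1650 = 0.0118009 mm⁻¹, so dᵢ ≈ 84.7394 mm.
Magnification m = dᵢ/dₒ = 84.7394/1650 ≈ 0.05136.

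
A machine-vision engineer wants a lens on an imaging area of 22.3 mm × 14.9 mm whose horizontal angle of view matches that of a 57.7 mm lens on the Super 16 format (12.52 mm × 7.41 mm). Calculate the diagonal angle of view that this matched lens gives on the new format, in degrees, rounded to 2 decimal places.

Equal horizontal AOV ⇒ f₂ = f₁ · 22.3/12.52 = 57.7 × 1.78115 ≈ 102.7724 mm.
Sensor diagonal = √(22.3² + 14.9²) = √719.3000 ≈ 26.8198 mm.
Diagonal AOV on the new format = 2·arctan(26.8198 / (2 × 102.7724)) = 2·arctan(0.13048) ≈ 14.8681°.

14.87°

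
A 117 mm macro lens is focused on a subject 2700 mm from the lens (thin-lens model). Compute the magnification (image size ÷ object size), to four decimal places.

Thin lens: 1/f = 1/dₒ + 1/dᵢ → 1/dᵢ = 1/117 − 1/2700 = 0.0081766 mm⁻¹, so dᵢ ≈ 122.2997 mm.
Magnification m = dᵢ/dₒ = 122.2997/2700 ≈ 0.04530.

0.0453×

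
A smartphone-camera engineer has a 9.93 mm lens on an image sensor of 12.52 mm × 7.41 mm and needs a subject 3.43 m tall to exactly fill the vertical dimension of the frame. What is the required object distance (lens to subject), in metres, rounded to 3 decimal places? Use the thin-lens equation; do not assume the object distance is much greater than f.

4.606 m

W: 3.43 m = 3430 mm.
Magnification m = h/W = dᵢ/dₒ; combined with 1/f = 1/dₒ + 1/dᵢ this gives dₒ = f·(1 + W/h).
dₒ = 9.93 mm × (1 + 3430/7.41) = 9.93 × 463.8880 ≈ 4606.408 mm = 4.60641 m.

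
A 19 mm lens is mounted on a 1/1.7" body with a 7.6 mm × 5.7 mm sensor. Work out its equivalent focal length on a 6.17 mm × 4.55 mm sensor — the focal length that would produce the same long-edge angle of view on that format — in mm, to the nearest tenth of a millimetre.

Equal angle of view means equal width/f ratio, so f₂ = f₁ · (width₂/width₁) = 19 × 6.17/7.6.
f₂ = 19 × 0.81184 ≈ 15.425 mm.

15.4 mm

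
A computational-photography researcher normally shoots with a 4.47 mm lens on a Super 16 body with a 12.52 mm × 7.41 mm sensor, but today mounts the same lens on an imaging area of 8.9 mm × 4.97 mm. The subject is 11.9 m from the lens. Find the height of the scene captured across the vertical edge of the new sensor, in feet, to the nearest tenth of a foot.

43.4 ft

The focal length stays 4.47 mm; the relevant sensor dimension is now h = 4.97 mm. Object distance dₒ = 11.9 m = 11900 mm.
Thin-lens field height W = h·(dₒ − f)/f = 4.97 × (11900 − 4.47)/4.47 ≈ 13226.126 mm = 13226.126/304.8 ft = 43.3928 ft.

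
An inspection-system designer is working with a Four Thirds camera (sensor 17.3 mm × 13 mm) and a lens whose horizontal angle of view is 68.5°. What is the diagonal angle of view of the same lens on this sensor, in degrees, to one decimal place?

From the horizontal AOV: f = 17.3 / (2·tan(34.25°)) = 17.3 / 1.36175 ≈ 12.7042 mm.
Sensor diagonal = √(17.3² + 13²) = √468.2900 ≈ 21.6400 mm.
Diagonal AOV = 2·arctan(21.6400 / (2 × 12.7042)) = 2·arctan(0.85169) ≈ 80.8411°.

80.8°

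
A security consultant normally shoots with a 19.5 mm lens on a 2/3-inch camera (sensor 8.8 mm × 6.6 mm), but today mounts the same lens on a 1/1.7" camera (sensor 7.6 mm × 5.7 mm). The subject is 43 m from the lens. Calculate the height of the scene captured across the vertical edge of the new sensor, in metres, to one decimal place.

12.6 m

The focal length stays 19.5 mm; the relevant sensor dimension is now h = 5.7 mm. Object distance dₒ = 43 m = 43000 mm.
Thin-lens field height W = h·(dₒ − f)/f = 5.7 × (43000 − 19.5)/19.5 ≈ 12563.531 mm = 12.5635 m.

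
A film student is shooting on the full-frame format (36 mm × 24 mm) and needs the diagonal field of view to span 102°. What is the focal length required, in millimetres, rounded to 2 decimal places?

17.52 mm

Sensor diagonal = √(36² + 24²) = √1872.0000 ≈ 43.2666 mm.
From α = 2·arctan(d/2f) we get f = d / (2·tan(α/2)).
With d = 43.2666 mm and α/2 = 51°, tan(α/2) ≈ 1.23490, so f ≈ 43.2666 / 2.46979 ≈ 17.5183 mm.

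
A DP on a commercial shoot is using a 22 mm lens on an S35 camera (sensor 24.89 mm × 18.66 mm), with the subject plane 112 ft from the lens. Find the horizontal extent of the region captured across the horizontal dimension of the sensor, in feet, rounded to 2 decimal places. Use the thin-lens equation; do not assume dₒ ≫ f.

dₒ: 112 ft × 304.8 mm/ft = 34137.60 mm.
Similar triangles through the lens centre give W/dₒ = w/dᵢ; with 1/f = 1/dₒ + 1/dᵢ this gives W = w·(dₒ − f)/f.
W = 24.89 mm × (34137.6 − 22) / 22 = 24.89 × 1550.7090 ≈ 38597.148 mm = 38597.148/304.8 ft = 126.631 ft.

126.63 ft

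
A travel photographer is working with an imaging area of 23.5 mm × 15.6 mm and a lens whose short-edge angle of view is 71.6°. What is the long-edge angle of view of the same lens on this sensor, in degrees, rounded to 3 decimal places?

94.746°

From the short-edge AOV: f = 15.6 / (2·tan(35.8°)) = 15.6 / 1.44245 ≈ 10.8150 mm.
Long-edge AOV = 2·arctan(23.5 / (2 × 10.8150)) = 2·arctan(1.08646) ≈ 94.7457°.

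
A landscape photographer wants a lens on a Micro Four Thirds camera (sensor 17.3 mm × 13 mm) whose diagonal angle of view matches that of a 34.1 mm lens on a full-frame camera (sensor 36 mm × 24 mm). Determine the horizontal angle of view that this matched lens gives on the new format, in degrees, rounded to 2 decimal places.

Sensor diagonal = √(36² + 24²) = √1872.0000 ≈ 43.2666 mm.
Sensor diagonal = √(17.3² + 13²) = √468.2900 ≈ 21.6400 mm.
Equal diagonal AOV ⇒ f₂ = f₁ · 21.6400/43.2666 = 34.1 × 0.50015 ≈ 17.0553 mm.
Horizontal AOV on the new format = 2·arctan(17.3 / (2 × 17.0553)) = 2·arctan(0.50717) ≈ 53.7859°.

53.79°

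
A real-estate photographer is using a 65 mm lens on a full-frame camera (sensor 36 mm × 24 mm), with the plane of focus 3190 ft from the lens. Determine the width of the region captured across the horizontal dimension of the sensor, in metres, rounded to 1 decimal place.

dₒ: 3190 ft × 304.8 mm/ft = 972311.97 mm.
Similar triangles through the lens centre give W/dₒ = w/dᵢ; with 1/f = 1/dₒ + 1/dᵢ this gives W = w·(dₒ − f)/f.
W = 36 mm × (972312 − 65) / 65 = 36 × 14957.6457 ≈ 538475.244 mm = 538.475 m.

538.5 m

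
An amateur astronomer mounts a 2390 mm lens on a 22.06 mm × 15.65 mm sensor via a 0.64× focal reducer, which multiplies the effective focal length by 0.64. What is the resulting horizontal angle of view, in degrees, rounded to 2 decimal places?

Effective focal length f = 2390 × 0.64 = 1529.6 mm.
α = 2·arctan(22.06 / (2 × 1529.6)) = 2·arctan(0.00721) ≈ 0.8263°.

0.83°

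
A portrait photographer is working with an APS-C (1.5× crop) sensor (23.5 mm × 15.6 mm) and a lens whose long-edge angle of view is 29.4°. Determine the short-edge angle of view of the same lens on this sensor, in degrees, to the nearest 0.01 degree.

From the long-edge AOV: f = 23.5 / (2·tan(14.7°)) = 23.5 / 0.52469 ≈ 44.7883 mm.
Short-edge AOV = 2·arctan(15.6 / (2 × 44.7883)) = 2·arctan(0.17415) ≈ 19.7582°.

19.76°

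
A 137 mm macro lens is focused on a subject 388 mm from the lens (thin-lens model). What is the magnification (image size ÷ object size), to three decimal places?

Thin lens: 1/f = 1/dₒ + 1/dᵢ → 1/dᵢ = 1/137 − 1/388 = 0.0047220 mm⁻¹, so dᵢ ≈ 211.7769 mm.
Magnification m = dᵢ/dₒ = 211.7769/388 ≈ 0.54582.

0.546×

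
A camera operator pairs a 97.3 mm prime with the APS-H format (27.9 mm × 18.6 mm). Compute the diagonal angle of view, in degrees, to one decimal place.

Sensor diagonal = √(27.9² + 18.6²) = √1124.3700 ≈ 33.5316 mm.
Angle of view α = 2·arctan(d/2f) with d = 33.5316 mm and f = 97.3 mm.
d/2f = 0.17231; arctan(0.17231) ≈ 9.7767°, so α ≈ 19.5533°.

19.6°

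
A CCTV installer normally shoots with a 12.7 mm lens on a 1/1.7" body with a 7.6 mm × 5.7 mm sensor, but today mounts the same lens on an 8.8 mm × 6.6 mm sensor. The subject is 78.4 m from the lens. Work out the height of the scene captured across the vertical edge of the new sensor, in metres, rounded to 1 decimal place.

40.7 m

The focal length stays 12.7 mm; the relevant sensor dimension is now h = 6.6 mm. Object distance dₒ = 78.4 m = 78400 mm.
Thin-lens field height W = h·(dₒ − f)/f = 6.6 × (78400 − 12.7)/12.7 ≈ 40736.707 mm = 40.7367 m.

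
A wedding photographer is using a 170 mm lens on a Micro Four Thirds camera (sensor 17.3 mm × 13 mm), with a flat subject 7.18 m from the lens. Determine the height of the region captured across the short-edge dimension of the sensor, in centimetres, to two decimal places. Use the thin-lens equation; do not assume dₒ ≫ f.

53.61 cm

dₒ: 7.18 m = 7180 mm.
Similar triangles through the lens centre give W/dₒ = h/dᵢ; with 1/f = 1/dₒ + 1/dᵢ this gives W = h·(dₒ − f)/f.
W = 13 mm × (7180 − 170) / 170 = 13 × 41.2353 ≈ 536.059 mm = 53.6059 cm.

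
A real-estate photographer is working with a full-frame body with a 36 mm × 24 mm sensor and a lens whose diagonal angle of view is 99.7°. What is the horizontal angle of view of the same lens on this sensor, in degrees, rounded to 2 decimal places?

Sensor diagonal = √(36² + 24²) = √1872.0000 ≈ 43.2666 mm.
From the diagonal AOV: f = 43.2666 / (2·tan(49.85°)) = 43.2666 / 2.37087 ≈ 18.2492 mm.
Horizontal AOV = 2·arctan(36 / (2 × 18.2492)) = 2·arctan(0.98634) ≈ 89.2122°.

89.21°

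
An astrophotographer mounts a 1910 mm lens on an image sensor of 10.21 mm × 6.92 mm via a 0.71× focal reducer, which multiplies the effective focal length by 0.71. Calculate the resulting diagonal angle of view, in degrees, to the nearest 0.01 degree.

Effective focal length f = 1910 × 0.71 = 1356.1 mm.
Sensor diagonal = √(10.21² + 6.92²) = √152.1305 ≈ 12.3341 mm.
α = 2·arctan(12.334 / (2 × 1356.1)) = 2·arctan(0.00455) ≈ 0.5211°.

0.52°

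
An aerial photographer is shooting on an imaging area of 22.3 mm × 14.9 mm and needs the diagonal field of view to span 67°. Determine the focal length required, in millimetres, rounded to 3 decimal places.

20.260 mm

Sensor diagonal = √(22.3² + 14.9²) = √719.3000 ≈ 26.8198 mm.
From α = 2·arctan(d/2f) we get f = d / (2·tan(α/2)).
With d = 26.8198 mm and α/2 = 33.5°, tan(α/2) ≈ 0.66189, so f ≈ 26.8198 / 1.32377 ≈ 20.2601 mm.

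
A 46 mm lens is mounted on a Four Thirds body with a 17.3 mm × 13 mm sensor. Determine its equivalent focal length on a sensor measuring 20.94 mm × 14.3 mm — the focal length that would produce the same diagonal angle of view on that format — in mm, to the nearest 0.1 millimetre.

Sensor diagonal = √(17.3² + 13²) = √468.2900 ≈ 21.6400 mm.
Sensor diagonal = √(20.94² + 14.3²) = √642.9736 ≈ 25.3569 mm.
Equal angle of view means equal diagonal/f ratio, so f₂ = f₁ · (diagonal₂/diagonal₁) = 46 × 25.3569/21.6400.
f₂ = 46 × 1.17176 ≈ 53.901 mm.

53.9 mm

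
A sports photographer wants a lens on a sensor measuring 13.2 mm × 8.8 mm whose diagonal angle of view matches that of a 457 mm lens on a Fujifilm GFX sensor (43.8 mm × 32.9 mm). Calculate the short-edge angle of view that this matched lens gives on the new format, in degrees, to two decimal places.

Sensor diagonal = √(43.8² + 32.9²) = √3000.8500 ≈ 54.7800 mm.
Sensor diagonal = √(13.2² + 8.8²) = √251.6800 ≈ 15.8644 mm.
Equal diagonal AOV ⇒ f₂ = f₁ · 15.8644/54.7800 = 457 × 0.28960 ≈ 132.3483 mm.
Short-edge AOV on the new format = 2·arctan(8.8 / (2 × 132.3483)) = 2·arctan(0.03325) ≈ 3.8083°.

3.81°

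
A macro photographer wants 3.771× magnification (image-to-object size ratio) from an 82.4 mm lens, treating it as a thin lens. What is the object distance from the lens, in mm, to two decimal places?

With m = dᵢ/dₒ and 1/f = 1/dₒ + 1/dᵢ, substituting dᵢ = m·dₒ gives 1/f = (1 + 1/m)/dₒ, hence dₒ = f·(1 + 1/m).
dₒ = 82.4 × (1 + 1/3.771) = 82.4 × 1.26518 ≈ 104.251 mm.

104.25 mm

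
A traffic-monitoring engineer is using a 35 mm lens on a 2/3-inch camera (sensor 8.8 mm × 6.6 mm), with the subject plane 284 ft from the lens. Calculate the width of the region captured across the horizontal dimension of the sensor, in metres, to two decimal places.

21.76 m

dₒ: 284 ft × 304.8 mm/ft = 86563.20 mm.
Similar triangles through the lens centre give W/dₒ = w/dᵢ; with 1/f = 1/dₒ + 1/dᵢ this gives W = w·(dₒ − f)/f.
W = 8.8 mm × (86563.2 − 35) / 35 = 8.8 × 2472.2342 ≈ 21755.661 mm = 21.7557 m.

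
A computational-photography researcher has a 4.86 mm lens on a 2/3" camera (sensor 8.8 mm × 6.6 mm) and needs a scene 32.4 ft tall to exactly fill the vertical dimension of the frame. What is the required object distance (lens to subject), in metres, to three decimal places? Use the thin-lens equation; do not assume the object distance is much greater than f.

7.277 m

W: 32.4 ft × 304.8 mm/ft = 9875.52 mm.
Magnification m = h/W = dᵢ/dₒ; combined with 1/f = 1/dₒ + 1/dᵢ this gives dₒ = f·(1 + W/h).
dₒ = 4.86 mm × (1 + 9875.52/6.6) = 4.86 × 1497.2909 ≈ 7276.834 mm = 7.27683 m.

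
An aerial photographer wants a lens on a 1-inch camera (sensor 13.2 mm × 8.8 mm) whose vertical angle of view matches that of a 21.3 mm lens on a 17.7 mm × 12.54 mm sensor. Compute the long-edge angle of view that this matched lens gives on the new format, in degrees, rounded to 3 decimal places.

Equal vertical AOV ⇒ f₂ = f₁ · 8.8/12.54 = 21.3 × 0.70175 ≈ 14.9474 mm.
Long-edge AOV on the new format = 2·arctan(13.2 / (2 × 14.9474)) = 2·arctan(0.44155) ≈ 47.6476°.

47.648°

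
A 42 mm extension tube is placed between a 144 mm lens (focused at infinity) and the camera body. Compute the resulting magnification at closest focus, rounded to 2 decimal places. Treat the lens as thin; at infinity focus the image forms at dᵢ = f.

The tube moves the image plane from f to f + e, so dᵢ = 144 + 42 = 186 mm. Focus is achieved when 1/f = 1/dₒ + 1/dᵢ, giving dₒ = 1/(1/f − 1/(f+e)).
Magnification m = dᵢ/dₒ = (f+e)·(1/f − 1/(f+e)) = e/f = 42/144 ≈ 0.2917.

0.29×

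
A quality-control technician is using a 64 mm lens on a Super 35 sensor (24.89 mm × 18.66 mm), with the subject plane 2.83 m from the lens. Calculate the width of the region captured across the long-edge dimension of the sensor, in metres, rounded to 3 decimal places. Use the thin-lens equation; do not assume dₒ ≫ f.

1.076 m

dₒ: 2.83 m = 2830 mm.
Similar triangles through the lens centre give W/dₒ = w/dᵢ; with 1/f = 1/dₒ + 1/dᵢ this gives W = w·(dₒ − f)/f.
W = 24.89 mm × (2830 − 64) / 64 = 24.89 × 43.2188 ≈ 1075.715 mm = 1.07571 m.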